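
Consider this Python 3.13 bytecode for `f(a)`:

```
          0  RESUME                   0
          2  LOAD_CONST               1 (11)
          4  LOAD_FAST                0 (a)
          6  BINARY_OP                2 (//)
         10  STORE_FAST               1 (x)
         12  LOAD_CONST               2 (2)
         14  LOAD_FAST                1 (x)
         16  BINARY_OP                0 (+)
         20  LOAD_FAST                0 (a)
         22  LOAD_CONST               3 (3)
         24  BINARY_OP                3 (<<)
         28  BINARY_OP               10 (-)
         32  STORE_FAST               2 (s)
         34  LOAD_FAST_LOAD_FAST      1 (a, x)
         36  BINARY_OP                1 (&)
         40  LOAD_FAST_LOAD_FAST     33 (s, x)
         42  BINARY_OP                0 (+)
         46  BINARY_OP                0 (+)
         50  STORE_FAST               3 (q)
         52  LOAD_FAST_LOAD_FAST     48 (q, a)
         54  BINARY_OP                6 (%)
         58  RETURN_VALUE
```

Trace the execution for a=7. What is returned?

5

LOAD_CONST → push 11. Stack: [11]
LOAD_FAST a → push 7. Stack: [11, 7]
BINARY_OP // → 11 // 7 = 1. Stack: [1]
STORE_FAST x → x=1. Stack: []
LOAD_CONST → push 2. Stack: [2]
LOAD_FAST x → push 1. Stack: [2, 1]
BINARY_OP + → 2 + 1 = 3. Stack: [3]
LOAD_FAST a → push 7. Stack: [3, 7]
LOAD_CONST → push 3. Stack: [3, 7, 3]
BINARY_OP << → 7 << 3 = 56. Stack: [3, 56]
BINARY_OP - → 3 - 56 = -53. Stack: [-53]
STORE_FAST s → s=-53. Stack: []
LOAD_FAST_LOAD_FAST a,x → push 7,1. Stack: [7, 1]
BINARY_OP & → 7 & 1 = 1. Stack: [1]
LOAD_FAST_LOAD_FAST s,x → push -53,1. Stack: [1, -53, 1]
BINARY_OP + → -53 + 1 = -52. Stack: [1, -52]
BINARY_OP + → 1 + -52 = -51. Stack: [-51]
STORE_FAST q → q=-51. Stack: []
LOAD_FAST_LOAD_FAST q,a → push -51,7. Stack: [-51, 7]
BINARY_OP % → -51 % 7 = 5. Stack: [5]
RETURN_VALUE → return 5.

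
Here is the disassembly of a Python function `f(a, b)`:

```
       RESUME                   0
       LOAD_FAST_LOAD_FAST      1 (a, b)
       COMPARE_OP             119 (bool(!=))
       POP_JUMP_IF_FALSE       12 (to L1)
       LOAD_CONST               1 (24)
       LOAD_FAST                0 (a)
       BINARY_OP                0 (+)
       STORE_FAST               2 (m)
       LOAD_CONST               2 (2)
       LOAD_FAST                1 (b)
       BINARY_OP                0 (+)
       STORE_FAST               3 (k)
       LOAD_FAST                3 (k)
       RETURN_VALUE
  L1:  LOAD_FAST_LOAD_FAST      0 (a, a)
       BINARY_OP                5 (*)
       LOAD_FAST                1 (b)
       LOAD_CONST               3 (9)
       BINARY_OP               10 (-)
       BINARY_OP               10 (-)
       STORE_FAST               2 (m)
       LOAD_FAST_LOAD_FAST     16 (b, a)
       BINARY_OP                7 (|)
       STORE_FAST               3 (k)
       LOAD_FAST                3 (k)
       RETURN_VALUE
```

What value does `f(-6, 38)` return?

LOAD_FAST_LOAD_FAST a,b → push -6,38. Stack: [-6, 38]
COMPARE_OP bool(!=) → -6 vs 38 = True. Stack: [True]
POP_JUMP_IF_FALSE → pop True; no jump. Stack: []
LOAD_CONST → push 24. Stack: [24]
LOAD_FAST a → push -6. Stack: [24, -6]
BINARY_OP + → 24 + -6 = 18. Stack: [18]
STORE_FAST m → m=18. Stack: []
LOAD_CONST → push 2. Stack: [2]
LOAD_FAST b → push 38. Stack: [2, 38]
BINARY_OP + → 2 + 38 = 40. Stack: [40]
STORE_FAST k → k=40. Stack: []
LOAD_FAST k → push 40. Stack: [40]
RETURN_VALUE → return 40.

40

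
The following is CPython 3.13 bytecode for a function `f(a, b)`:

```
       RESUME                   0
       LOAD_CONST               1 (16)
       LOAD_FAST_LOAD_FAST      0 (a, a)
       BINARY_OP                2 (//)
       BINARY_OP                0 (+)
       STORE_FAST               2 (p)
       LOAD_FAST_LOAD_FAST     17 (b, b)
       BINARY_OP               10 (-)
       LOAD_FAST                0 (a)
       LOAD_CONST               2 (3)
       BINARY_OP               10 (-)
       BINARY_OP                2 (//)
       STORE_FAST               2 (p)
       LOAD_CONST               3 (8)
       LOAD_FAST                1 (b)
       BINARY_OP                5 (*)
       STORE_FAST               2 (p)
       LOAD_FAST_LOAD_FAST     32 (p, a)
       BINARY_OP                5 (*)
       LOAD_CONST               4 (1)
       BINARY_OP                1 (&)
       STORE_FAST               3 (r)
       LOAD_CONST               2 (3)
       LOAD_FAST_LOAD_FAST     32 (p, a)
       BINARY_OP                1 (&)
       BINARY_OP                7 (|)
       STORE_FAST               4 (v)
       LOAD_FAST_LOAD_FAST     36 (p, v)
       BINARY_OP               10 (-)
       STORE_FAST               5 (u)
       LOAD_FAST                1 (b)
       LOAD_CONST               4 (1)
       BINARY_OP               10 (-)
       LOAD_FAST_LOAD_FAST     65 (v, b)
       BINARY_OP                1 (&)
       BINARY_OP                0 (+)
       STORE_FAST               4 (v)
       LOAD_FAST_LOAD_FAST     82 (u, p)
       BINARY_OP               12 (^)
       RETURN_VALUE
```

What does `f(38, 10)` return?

LOAD_CONST → push 16. Stack: [16]
LOAD_FAST_LOAD_FAST a,a → push 38,38. Stack: [16, 38, 38]
BINARY_OP // → 38 // 38 = 1. Stack: [16, 1]
BINARY_OP + → 16 + 1 = 17. Stack: [17]
STORE_FAST p → p=17. Stack: []
LOAD_FAST_LOAD_FAST b,b → push 10,10. Stack: [10, 10]
BINARY_OP - → 10 - 10 = 0. Stack: [0]
LOAD_FAST a → push 38. Stack: [0, 38]
LOAD_CONST → push 3. Stack: [0, 38, 3]
BINARY_OP - → 38 - 3 = 35. Stack: [0, 35]
BINARY_OP // → 0 // 35 = 0. Stack: [0]
STORE_FAST p → p=0. Stack: []
LOAD_CONST → push 8. Stack: [8]
LOAD_FAST b → push 10. Stack: [8, 10]
BINARY_OP * → 8 * 10 = 80. Stack: [80]
STORE_FAST p → p=80. Stack: []
LOAD_FAST_LOAD_FAST p,a → push 80,38. Stack: [80, 38]
BINARY_OP * → 80 * 38 = 3040. Stack: [3040]
LOAD_CONST → push 1. Stack: [3040, 1]
BINARY_OP & → 3040 & 1 = 0. Stack: [0]
STORE_FAST r → r=0. Stack: []
LOAD_CONST → push 3. Stack: [3]
LOAD_FAST_LOAD_FAST p,a → push 80,38. Stack: [3, 80, 38]
BINARY_OP & → 80 & 38 = 0. Stack: [3, 0]
BINARY_OP | → 3 | 0 = 3. Stack: [3]
STORE_FAST v → v=3. Stack: []
LOAD_FAST_LOAD_FAST p,v → push 80,3. Stack: [80, 3]
BINARY_OP - → 80 - 3 = 77. Stack: [77]
STORE_FAST u → u=77. Stack: []
LOAD_FAST b → push 10. Stack: [10]
LOAD_CONST → push 1. Stack: [10, 1]
BINARY_OP - → 10 - 1 = 9. Stack: [9]
LOAD_FAST_LOAD_FAST v,b → push 3,10. Stack: [9, 3, 10]
BINARY_OP & → 3 & 10 = 2. Stack: [9, 2]
BINARY_OP + → 9 + 2 = 11. Stack: [11]
STORE_FAST v → v=11. Stack: []
LOAD_FAST_LOAD_FAST u,p → push 77,80. Stack: [77, 80]
BINARY_OP ^ → 77 ^ 80 = 29. Stack: [29]
RETURN_VALUE → return 29.

29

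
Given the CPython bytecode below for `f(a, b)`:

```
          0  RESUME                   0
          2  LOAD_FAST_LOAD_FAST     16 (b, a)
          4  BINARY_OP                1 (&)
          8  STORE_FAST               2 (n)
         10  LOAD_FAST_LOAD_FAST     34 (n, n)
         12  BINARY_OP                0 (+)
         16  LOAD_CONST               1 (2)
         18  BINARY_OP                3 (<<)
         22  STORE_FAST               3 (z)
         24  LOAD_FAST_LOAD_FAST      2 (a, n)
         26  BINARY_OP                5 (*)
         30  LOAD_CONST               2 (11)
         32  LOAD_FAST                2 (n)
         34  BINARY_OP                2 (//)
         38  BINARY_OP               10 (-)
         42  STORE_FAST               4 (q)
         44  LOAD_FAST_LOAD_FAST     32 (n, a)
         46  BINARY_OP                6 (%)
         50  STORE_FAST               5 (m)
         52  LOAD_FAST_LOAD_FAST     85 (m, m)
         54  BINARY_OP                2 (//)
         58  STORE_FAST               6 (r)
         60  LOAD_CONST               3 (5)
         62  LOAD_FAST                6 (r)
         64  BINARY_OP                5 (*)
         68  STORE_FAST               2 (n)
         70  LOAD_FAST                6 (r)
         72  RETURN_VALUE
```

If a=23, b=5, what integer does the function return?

1

LOAD_FAST_LOAD_FAST b,a → push 5,23. Stack: [5, 23]
BINARY_OP & → 5 & 23 = 5. Stack: [5]
STORE_FAST n → n=5. Stack: []
LOAD_FAST_LOAD_FAST n,n → push 5,5. Stack: [5, 5]
BINARY_OP + → 5 + 5 = 10. Stack: [10]
LOAD_CONST → push 2. Stack: [10, 2]
BINARY_OP << → 10 << 2 = 40. Stack: [40]
STORE_FAST z → z=40. Stack: []
LOAD_FAST_LOAD_FAST a,n → push 23,5. Stack: [23, 5]
BINARY_OP * → 23 * 5 = 115. Stack: [115]
LOAD_CONST → push 11. Stack: [115, 11]
LOAD_FAST n → push 5. Stack: [115, 11, 5]
BINARY_OP // → 11 // 5 = 2. Stack: [115, 2]
BINARY_OP - → 115 - 2 = 113. Stack: [113]
STORE_FAST q → q=113. Stack: []
LOAD_FAST_LOAD_FAST n,a → push 5,23. Stack: [5, 23]
BINARY_OP % → 5 % 23 = 5. Stack: [5]
STORE_FAST m → m=5. Stack: []
LOAD_FAST_LOAD_FAST m,m → push 5,5. Stack: [5, 5]
BINARY_OP // → 5 // 5 = 1. Stack: [1]
STORE_FAST r → r=1. Stack: []
LOAD_CONST → push 5. Stack: [5]
LOAD_FAST r → push 1. Stack: [5, 1]
BINARY_OP * → 5 * 1 = 5. Stack: [5]
STORE_FAST n → n=5. Stack: []
LOAD_FAST r → push 1. Stack: [1]
RETURN_VALUE → return 1.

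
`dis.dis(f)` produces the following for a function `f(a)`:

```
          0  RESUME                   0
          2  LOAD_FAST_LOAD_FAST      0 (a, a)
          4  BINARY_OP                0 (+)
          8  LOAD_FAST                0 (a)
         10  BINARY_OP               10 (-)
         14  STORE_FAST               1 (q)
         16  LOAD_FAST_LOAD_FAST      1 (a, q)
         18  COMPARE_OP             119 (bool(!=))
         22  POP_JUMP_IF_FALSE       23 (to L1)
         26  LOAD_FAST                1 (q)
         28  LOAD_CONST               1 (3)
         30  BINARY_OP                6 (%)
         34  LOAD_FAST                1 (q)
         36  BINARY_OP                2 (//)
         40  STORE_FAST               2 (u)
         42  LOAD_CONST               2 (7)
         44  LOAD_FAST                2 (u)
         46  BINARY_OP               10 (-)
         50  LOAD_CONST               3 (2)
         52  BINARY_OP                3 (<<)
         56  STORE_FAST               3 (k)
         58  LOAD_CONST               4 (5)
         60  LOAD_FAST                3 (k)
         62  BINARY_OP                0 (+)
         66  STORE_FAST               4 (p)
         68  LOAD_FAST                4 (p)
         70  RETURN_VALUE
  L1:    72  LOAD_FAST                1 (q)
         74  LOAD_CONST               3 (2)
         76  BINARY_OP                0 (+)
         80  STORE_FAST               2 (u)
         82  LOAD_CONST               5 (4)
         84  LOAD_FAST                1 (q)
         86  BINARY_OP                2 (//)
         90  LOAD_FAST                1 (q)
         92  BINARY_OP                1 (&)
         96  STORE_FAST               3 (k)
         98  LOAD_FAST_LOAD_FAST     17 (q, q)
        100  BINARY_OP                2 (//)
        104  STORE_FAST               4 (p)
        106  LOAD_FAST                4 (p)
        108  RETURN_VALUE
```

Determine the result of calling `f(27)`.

LOAD_FAST_LOAD_FAST a,a → push 27,27. Stack: [27, 27]
BINARY_OP + → 27 + 27 = 54. Stack: [54]
LOAD_FAST a → push 27. Stack: [54, 27]
BINARY_OP - → 54 - 27 = 27. Stack: [27]
STORE_FAST q → q=27. Stack: []
LOAD_FAST_LOAD_FAST a,q → push 27,27. Stack: [27, 27]
COMPARE_OP bool(!=) → 27 vs 27 = False. Stack: [False]
POP_JUMP_IF_FALSE → pop False; jump. Stack: []
LOAD_FAST q → push 27. Stack: [27]
LOAD_CONST → push 2. Stack: [27, 2]
BINARY_OP + → 27 + 2 = 29. Stack: [29]
STORE_FAST u → u=29. Stack: []
LOAD_CONST → push 4. Stack: [4]
LOAD_FAST q → push 27. Stack: [4, 27]
BINARY_OP // → 4 // 27 = 0. Stack: [0]
LOAD_FAST q → push 27. Stack: [0, 27]
BINARY_OP & → 0 & 27 = 0. Stack: [0]
STORE_FAST k → k=0. Stack: []
LOAD_FAST_LOAD_FAST q,q → push 27,27. Stack: [27, 27]
BINARY_OP // → 27 // 27 = 1. Stack: [1]
STORE_FAST p → p=1. Stack: []
LOAD_FAST p → push 1. Stack: [1]
RETURN_VALUE → return 1.

1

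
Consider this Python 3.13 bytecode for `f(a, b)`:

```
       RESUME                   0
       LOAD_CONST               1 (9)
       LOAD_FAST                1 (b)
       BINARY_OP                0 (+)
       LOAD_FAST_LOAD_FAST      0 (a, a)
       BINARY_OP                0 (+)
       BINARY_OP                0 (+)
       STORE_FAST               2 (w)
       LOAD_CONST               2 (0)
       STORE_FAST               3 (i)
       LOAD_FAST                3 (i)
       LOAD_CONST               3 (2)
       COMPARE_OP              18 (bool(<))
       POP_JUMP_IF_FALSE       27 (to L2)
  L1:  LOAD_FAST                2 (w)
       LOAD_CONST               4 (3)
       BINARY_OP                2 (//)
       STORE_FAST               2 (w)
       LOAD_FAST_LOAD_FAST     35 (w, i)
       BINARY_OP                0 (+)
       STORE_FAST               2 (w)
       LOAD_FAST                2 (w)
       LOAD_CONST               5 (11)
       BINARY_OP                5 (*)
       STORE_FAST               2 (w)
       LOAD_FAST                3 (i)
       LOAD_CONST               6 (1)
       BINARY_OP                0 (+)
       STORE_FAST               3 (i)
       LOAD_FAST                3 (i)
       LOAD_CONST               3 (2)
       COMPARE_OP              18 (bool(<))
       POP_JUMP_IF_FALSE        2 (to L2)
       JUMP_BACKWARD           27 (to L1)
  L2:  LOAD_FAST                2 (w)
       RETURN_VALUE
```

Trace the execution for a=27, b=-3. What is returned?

814

LOAD_CONST → push 9. Stack: [9]
LOAD_FAST b → push -3. Stack: [9, -3]
BINARY_OP + → 9 + -3 = 6. Stack: [6]
LOAD_FAST_LOAD_FAST a,a → push 27,27. Stack: [6, 27, 27]
BINARY_OP + → 27 + 27 = 54. Stack: [6, 54]
BINARY_OP + → 6 + 54 = 60. Stack: [60]
STORE_FAST w → w=60. Stack: []
LOAD_CONST → push 0. Stack: [0]
STORE_FAST i → i=0. Stack: []
LOAD_FAST i → push 0. Stack: [0]
LOAD_CONST → push 2. Stack: [0, 2]
COMPARE_OP bool(<) → 0 vs 2 = True. Stack: [True]
POP_JUMP_IF_FALSE → pop True; no jump. Stack: []
LOAD_FAST w → push 60. Stack: [60]
LOAD_CONST → push 3. Stack: [60, 3]
BINARY_OP // → 60 // 3 = 20. Stack: [20]
STORE_FAST w → w=20. Stack: []
LOAD_FAST_LOAD_FAST w,i → push 20,0. Stack: [20, 0]
BINARY_OP + → 20 + 0 = 20. Stack: [20]
STORE_FAST w → w=20. Stack: []
LOAD_FAST w → push 20. Stack: [20]
LOAD_CONST → push 11. Stack: [20, 11]
BINARY_OP * → 20 * 11 = 220. Stack: [220]
STORE_FAST w → w=220. Stack: []
LOAD_FAST i → push 0. Stack: [0]
LOAD_CONST → push 1. Stack: [0, 1]
BINARY_OP + → 0 + 1 = 1. Stack: [1]
STORE_FAST i → i=1. Stack: []
LOAD_FAST i → push 1. Stack: [1]
LOAD_CONST → push 2. Stack: [1, 2]
COMPARE_OP bool(<) → 1 vs 2 = True. Stack: [True]
POP_JUMP_IF_FALSE → pop True; no jump. Stack: []
LOAD_FAST w → push 220. Stack: [220]
LOAD_CONST → push 3. Stack: [220, 3]
BINARY_OP // → 220 // 3 = 73. Stack: [73]
STORE_FAST w → w=73. Stack: []
LOAD_FAST_LOAD_FAST w,i → push 73,1. Stack: [73, 1]
BINARY_OP + → 73 + 1 = 74. Stack: [74]
STORE_FAST w → w=74. Stack: []
LOAD_FAST w → push 74. Stack: [74]
LOAD_CONST → push 11. Stack: [74, 11]
BINARY_OP * → 74 * 11 = 814. Stack: [814]
STORE_FAST w → w=814. Stack: []
LOAD_FAST i → push 1. Stack: [1]
LOAD_CONST → push 1. Stack: [1, 1]
BINARY_OP + → 1 + 1 = 2. Stack: [2]
STORE_FAST i → i=2. Stack: []
LOAD_FAST i → push 2. Stack: [2]
LOAD_CONST → push 2. Stack: [2, 2]
COMPARE_OP bool(<) → 2 vs 2 = False. Stack: [False]
POP_JUMP_IF_FALSE → pop False; jump. Stack: []
LOAD_FAST w → push 814. Stack: [814]
RETURN_VALUE → return 814.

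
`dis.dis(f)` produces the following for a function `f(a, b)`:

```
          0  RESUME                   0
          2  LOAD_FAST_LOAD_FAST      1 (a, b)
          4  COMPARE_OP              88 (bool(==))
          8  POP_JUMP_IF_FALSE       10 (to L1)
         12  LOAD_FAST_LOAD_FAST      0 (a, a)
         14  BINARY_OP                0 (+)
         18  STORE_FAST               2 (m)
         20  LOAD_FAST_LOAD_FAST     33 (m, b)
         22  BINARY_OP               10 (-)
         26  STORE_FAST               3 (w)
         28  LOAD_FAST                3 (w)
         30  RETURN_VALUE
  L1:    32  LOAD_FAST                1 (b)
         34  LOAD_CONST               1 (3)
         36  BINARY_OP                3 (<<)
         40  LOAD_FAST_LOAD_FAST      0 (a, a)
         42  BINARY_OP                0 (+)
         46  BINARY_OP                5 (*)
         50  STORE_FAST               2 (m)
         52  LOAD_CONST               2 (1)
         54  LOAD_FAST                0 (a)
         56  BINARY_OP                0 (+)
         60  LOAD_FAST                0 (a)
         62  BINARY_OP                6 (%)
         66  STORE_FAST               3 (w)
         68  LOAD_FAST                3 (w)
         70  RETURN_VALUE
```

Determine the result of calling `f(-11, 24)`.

-10

LOAD_FAST_LOAD_FAST a,b → push -11,24. Stack: [-11, 24]
COMPARE_OP bool(==) → -11 vs 24 = False. Stack: [False]
POP_JUMP_IF_FALSE → pop False; jump. Stack: []
LOAD_FAST b → push 24. Stack: [24]
LOAD_CONST → push 3. Stack: [24, 3]
BINARY_OP << → 24 << 3 = 192. Stack: [192]
LOAD_FAST_LOAD_FAST a,a → push -11,-11. Stack: [192, -11, -11]
BINARY_OP + → -11 + -11 = -22. Stack: [192, -22]
BINARY_OP * → 192 * -22 = -4224. Stack: [-4224]
STORE_FAST m → m=-4224. Stack: []
LOAD_CONST → push 1. Stack: [1]
LOAD_FAST a → push -11. Stack: [1, -11]
BINARY_OP + → 1 + -11 = -10. Stack: [-10]
LOAD_FAST a → push -11. Stack: [-10, -11]
BINARY_OP % → -10 % -11 = -10. Stack: [-10]
STORE_FAST w → w=-10. Stack: []
LOAD_FAST w → push -10. Stack: [-10]
RETURN_VALUE → return -10.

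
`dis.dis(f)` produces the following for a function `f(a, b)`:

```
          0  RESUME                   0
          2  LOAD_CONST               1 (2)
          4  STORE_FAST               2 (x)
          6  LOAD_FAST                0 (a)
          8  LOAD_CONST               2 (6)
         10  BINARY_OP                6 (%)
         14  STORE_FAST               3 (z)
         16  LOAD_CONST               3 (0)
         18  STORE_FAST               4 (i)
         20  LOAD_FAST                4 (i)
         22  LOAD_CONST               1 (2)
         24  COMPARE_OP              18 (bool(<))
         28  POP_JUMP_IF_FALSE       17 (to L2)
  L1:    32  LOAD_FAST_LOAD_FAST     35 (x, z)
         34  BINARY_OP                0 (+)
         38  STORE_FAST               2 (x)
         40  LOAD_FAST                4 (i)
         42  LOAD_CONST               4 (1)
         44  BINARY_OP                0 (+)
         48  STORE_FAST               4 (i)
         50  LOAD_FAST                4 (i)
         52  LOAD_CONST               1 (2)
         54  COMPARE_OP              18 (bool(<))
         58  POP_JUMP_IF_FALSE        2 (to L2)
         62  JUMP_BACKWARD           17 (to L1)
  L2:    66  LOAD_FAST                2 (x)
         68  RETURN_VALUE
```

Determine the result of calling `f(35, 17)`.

12

LOAD_CONST → push 2. Stack: [2]
STORE_FAST x → x=2. Stack: []
LOAD_FAST a → push 35. Stack: [35]
LOAD_CONST → push 6. Stack: [35, 6]
BINARY_OP % → 35 % 6 = 5. Stack: [5]
STORE_FAST z → z=5. Stack: []
LOAD_CONST → push 0. Stack: [0]
STORE_FAST i → i=0. Stack: []
LOAD_FAST i → push 0. Stack: [0]
LOAD_CONST → push 2. Stack: [0, 2]
COMPARE_OP bool(<) → 0 vs 2 = True. Stack: [True]
POP_JUMP_IF_FALSE → pop True; no jump. Stack: []
LOAD_FAST_LOAD_FAST x,z → push 2,5. Stack: [2, 5]
BINARY_OP + → 2 + 5 = 7. Stack: [7]
STORE_FAST x → x=7. Stack: []
LOAD_FAST i → push 0. Stack: [0]
LOAD_CONST → push 1. Stack: [0, 1]
BINARY_OP + → 0 + 1 = 1. Stack: [1]
STORE_FAST i → i=1. Stack: []
LOAD_FAST i → push 1. Stack: [1]
LOAD_CONST → push 2. Stack: [1, 2]
COMPARE_OP bool(<) → 1 vs 2 = True. Stack: [True]
POP_JUMP_IF_FALSE → pop True; no jump. Stack: []
LOAD_FAST_LOAD_FAST x,z → push 7,5. Stack: [7, 5]
BINARY_OP + → 7 + 5 = 12. Stack: [12]
STORE_FAST x → x=12. Stack: []
LOAD_FAST i → push 1. Stack: [1]
LOAD_CONST → push 1. Stack: [1, 1]
BINARY_OP + → 1 + 1 = 2. Stack: [2]
STORE_FAST i → i=2. Stack: []
LOAD_FAST i → push 2. Stack: [2]
LOAD_CONST → push 2. Stack: [2, 2]
COMPARE_OP bool(<) → 2 vs 2 = False. Stack: [False]
POP_JUMP_IF_FALSE → pop False; jump. Stack: []
LOAD_FAST x → push 12. Stack: [12]
RETURN_VALUE → return 12.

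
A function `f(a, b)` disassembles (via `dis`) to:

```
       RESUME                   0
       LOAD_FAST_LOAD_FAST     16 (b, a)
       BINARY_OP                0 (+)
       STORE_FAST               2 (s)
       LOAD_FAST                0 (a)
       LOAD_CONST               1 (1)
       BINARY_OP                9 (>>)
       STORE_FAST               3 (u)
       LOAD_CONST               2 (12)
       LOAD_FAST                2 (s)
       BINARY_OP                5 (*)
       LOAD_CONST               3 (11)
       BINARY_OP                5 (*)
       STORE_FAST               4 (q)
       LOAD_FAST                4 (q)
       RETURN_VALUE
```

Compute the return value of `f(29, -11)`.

LOAD_FAST_LOAD_FAST b,a → push -11,29. Stack: [-11, 29]
BINARY_OP + → -11 + 29 = 18. Stack: [18]
STORE_FAST s → s=18. Stack: []
LOAD_FAST a → push 29. Stack: [29]
LOAD_CONST → push 1. Stack: [29, 1]
BINARY_OP >> → 29 >> 1 = 14. Stack: [14]
STORE_FAST u → u=14. Stack: []
LOAD_CONST → push 12. Stack: [12]
LOAD_FAST s → push 18. Stack: [12, 18]
BINARY_OP * → 12 * 18 = 216. Stack: [216]
LOAD_CONST → push 11. Stack: [216, 11]
BINARY_OP * → 216 * 11 = 2376. Stack: [2376]
STORE_FAST q → q=2376. Stack: []
LOAD_FAST q → push 2376. Stack: [2376]
RETURN_VALUE → return 2376.

2376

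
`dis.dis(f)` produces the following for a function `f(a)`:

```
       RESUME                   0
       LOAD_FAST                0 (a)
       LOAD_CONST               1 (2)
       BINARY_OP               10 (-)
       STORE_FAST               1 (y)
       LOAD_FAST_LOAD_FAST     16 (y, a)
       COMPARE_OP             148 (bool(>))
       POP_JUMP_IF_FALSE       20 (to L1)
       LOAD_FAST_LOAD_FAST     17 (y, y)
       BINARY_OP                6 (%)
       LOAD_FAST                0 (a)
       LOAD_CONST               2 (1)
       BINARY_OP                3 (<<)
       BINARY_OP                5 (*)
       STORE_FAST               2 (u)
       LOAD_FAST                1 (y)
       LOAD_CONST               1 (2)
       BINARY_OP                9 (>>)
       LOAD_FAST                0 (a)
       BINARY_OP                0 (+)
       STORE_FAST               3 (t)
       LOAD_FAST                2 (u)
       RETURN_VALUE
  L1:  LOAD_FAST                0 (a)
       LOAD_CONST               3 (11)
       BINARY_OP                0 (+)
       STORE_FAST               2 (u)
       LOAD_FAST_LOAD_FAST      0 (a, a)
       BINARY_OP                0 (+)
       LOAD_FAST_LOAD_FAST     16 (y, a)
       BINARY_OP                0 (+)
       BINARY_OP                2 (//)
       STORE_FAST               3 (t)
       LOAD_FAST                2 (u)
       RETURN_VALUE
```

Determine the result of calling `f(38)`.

49

LOAD_FAST a → push 38. Stack: [38]
LOAD_CONST → push 2. Stack: [38, 2]
BINARY_OP - → 38 - 2 = 36. Stack: [36]
STORE_FAST y → y=36. Stack: []
LOAD_FAST_LOAD_FAST y,a → push 36,38. Stack: [36, 38]
COMPARE_OP bool(>) → 36 vs 38 = False. Stack: [False]
POP_JUMP_IF_FALSE → pop False; jump. Stack: []
LOAD_FAST a → push 38. Stack: [38]
LOAD_CONST → push 11. Stack: [38, 11]
BINARY_OP + → 38 + 11 = 49. Stack: [49]
STORE_FAST u → u=49. Stack: []
LOAD_FAST_LOAD_FAST a,a → push 38,38. Stack: [38, 38]
BINARY_OP + → 38 + 38 = 76. Stack: [76]
LOAD_FAST_LOAD_FAST y,a → push 36,38. Stack: [76, 36, 38]
BINARY_OP + → 36 + 38 = 74. Stack: [76, 74]
BINARY_OP // → 76 // 74 = 1. Stack: [1]
STORE_FAST t → t=1. Stack: []
LOAD_FAST u → push 49. Stack: [49]
RETURN_VALUE → return 49.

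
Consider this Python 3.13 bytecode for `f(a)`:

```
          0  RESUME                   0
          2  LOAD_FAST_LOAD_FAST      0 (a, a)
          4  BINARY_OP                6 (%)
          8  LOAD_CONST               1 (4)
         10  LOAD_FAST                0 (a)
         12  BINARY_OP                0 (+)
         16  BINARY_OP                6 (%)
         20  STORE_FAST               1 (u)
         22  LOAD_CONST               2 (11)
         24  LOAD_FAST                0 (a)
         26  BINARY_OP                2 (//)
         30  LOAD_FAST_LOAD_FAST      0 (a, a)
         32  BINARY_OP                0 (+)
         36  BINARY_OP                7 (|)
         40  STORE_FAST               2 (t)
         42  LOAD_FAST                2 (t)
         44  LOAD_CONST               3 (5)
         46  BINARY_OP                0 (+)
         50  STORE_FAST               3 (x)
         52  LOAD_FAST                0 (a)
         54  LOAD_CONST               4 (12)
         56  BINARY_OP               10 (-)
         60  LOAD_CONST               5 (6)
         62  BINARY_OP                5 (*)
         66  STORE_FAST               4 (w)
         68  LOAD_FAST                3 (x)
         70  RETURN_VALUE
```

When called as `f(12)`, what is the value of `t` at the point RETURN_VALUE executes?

LOAD_FAST_LOAD_FAST a,a → push 12,12. Stack: [12, 12]
BINARY_OP % → 12 % 12 = 0. Stack: [0]
LOAD_CONST → push 4. Stack: [0, 4]
LOAD_FAST a → push 12. Stack: [0, 4, 12]
BINARY_OP + → 4 + 12 = 16. Stack: [0, 16]
BINARY_OP % → 0 % 16 = 0. Stack: [0]
STORE_FAST u → u=0. Stack: []
LOAD_CONST → push 11. Stack: [11]
LOAD_FAST a → push 12. Stack: [11, 12]
BINARY_OP // → 11 // 12 = 0. Stack: [0]
LOAD_FAST_LOAD_FAST a,a → push 12,12. Stack: [0, 12, 12]
BINARY_OP + → 12 + 12 = 24. Stack: [0, 24]
BINARY_OP | → 0 | 24 = 24. Stack: [24]
STORE_FAST t → t=24. Stack: []
LOAD_FAST t → push 24. Stack: [24]
LOAD_CONST → push 5. Stack: [24, 5]
BINARY_OP + → 24 + 5 = 29. Stack: [29]
STORE_FAST x → x=29. Stack: []
LOAD_FAST a → push 12. Stack: [12]
LOAD_CONST → push 12. Stack: [12, 12]
BINARY_OP - → 12 - 12 = 0. Stack: [0]
LOAD_CONST → push 6. Stack: [0, 6]
BINARY_OP * → 0 * 6 = 0. Stack: [0]
STORE_FAST w → w=0. Stack: []
LOAD_FAST x → push 29. Stack: [29]
RETURN_VALUE → return 29.

24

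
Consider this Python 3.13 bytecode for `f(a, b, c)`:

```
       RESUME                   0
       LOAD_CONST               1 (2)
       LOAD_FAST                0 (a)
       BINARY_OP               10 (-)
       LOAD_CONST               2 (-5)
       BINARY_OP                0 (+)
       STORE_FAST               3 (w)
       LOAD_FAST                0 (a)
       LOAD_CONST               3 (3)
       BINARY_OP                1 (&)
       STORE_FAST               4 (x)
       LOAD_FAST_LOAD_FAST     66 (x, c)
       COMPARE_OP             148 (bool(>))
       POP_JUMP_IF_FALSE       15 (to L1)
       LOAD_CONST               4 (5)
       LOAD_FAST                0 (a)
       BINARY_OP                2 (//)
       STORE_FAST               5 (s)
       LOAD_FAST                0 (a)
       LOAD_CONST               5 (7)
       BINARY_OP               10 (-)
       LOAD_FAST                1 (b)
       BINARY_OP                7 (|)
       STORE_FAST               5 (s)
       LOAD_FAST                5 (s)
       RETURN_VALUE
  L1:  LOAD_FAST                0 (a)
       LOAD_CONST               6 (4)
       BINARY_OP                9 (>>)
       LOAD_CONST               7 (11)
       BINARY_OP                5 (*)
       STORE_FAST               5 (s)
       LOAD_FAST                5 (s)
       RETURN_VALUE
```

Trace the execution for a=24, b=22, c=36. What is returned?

11

LOAD_CONST → push 2. Stack: [2]
LOAD_FAST a → push 24. Stack: [2, 24]
BINARY_OP - → 2 - 24 = -22. Stack: [-22]
LOAD_CONST → push -5. Stack: [-22, -5]
BINARY_OP + → -22 + -5 = -27. Stack: [-27]
STORE_FAST w → w=-27. Stack: []
LOAD_FAST a → push 24. Stack: [24]
LOAD_CONST → push 3. Stack: [24, 3]
BINARY_OP & → 24 & 3 = 0. Stack: [0]
STORE_FAST x → x=0. Stack: []
LOAD_FAST_LOAD_FAST x,c → push 0,36. Stack: [0, 36]
COMPARE_OP bool(>) → 0 vs 36 = False. Stack: [False]
POP_JUMP_IF_FALSE → pop False; jump. Stack: []
LOAD_FAST a → push 24. Stack: [24]
LOAD_CONST → push 4. Stack: [24, 4]
BINARY_OP >> → 24 >> 4 = 1. Stack: [1]
LOAD_CONST → push 11. Stack: [1, 11]
BINARY_OP * → 1 * 11 = 11. Stack: [11]
STORE_FAST s → s=11. Stack: []
LOAD_FAST s → push 11. Stack: [11]
RETURN_VALUE → return 11.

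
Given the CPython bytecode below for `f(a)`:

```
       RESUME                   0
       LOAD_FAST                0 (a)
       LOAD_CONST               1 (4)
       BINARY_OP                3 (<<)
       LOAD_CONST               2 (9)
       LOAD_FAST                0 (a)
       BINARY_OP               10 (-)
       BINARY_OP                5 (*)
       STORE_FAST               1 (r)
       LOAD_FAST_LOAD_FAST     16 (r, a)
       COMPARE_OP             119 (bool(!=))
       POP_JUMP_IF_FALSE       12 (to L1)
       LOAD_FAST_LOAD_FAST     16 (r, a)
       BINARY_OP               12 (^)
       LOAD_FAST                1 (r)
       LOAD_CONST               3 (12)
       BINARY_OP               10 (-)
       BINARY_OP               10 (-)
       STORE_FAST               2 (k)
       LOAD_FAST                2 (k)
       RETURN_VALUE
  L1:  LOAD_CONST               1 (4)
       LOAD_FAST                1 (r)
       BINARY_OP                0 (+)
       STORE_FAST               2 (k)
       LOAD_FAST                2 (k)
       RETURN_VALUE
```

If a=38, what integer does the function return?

-14

LOAD_FAST a → push 38. Stack: [38]
LOAD_CONST → push 4. Stack: [38, 4]
BINARY_OP << → 38 << 4 = 608. Stack: [608]
LOAD_CONST → push 9. Stack: [608, 9]
LOAD_FAST a → push 38. Stack: [608, 9, 38]
BINARY_OP - → 9 - 38 = -29. Stack: [608, -29]
BINARY_OP * → 608 * -29 = -17632. Stack: [-17632]
STORE_FAST r → r=-17632. Stack: []
LOAD_FAST_LOAD_FAST r,a → push -17632,38. Stack: [-17632, 38]
COMPARE_OP bool(!=) → -17632 vs 38 = True. Stack: [True]
POP_JUMP_IF_FALSE → pop True; no jump. Stack: []
LOAD_FAST_LOAD_FAST r,a → push -17632,38. Stack: [-17632, 38]
BINARY_OP ^ → -17632 ^ 38 = -17658. Stack: [-17658]
LOAD_FAST r → push -17632. Stack: [-17658, -17632]
LOAD_CONST → push 12. Stack: [-17658, -17632, 12]
BINARY_OP - → -17632 - 12 = -17644. Stack: [-17658, -17644]
BINARY_OP - → -17658 - -17644 = -14. Stack: [-14]
STORE_FAST k → k=-14. Stack: []
LOAD_FAST k → push -14. Stack: [-14]
RETURN_VALUE → return -14.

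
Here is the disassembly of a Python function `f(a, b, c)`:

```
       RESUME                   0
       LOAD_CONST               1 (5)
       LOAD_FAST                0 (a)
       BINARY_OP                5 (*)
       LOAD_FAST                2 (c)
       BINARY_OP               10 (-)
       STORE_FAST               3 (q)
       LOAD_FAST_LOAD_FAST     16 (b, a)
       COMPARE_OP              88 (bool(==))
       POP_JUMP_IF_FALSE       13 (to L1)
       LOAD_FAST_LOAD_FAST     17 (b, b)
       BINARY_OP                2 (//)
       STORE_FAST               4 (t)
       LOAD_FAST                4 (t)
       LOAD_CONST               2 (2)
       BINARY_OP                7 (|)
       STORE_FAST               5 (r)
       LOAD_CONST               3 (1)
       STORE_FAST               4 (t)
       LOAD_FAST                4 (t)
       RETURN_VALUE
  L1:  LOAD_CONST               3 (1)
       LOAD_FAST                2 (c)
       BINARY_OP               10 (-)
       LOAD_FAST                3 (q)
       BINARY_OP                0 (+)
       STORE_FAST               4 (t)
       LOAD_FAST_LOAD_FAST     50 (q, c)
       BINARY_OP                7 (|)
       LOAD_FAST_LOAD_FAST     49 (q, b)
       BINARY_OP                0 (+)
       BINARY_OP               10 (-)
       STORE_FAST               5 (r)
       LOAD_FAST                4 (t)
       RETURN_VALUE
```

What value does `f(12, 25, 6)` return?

LOAD_CONST → push 5. Stack: [5]
LOAD_FAST a → push 12. Stack: [5, 12]
BINARY_OP * → 5 * 12 = 60. Stack: [60]
LOAD_FAST c → push 6. Stack: [60, 6]
BINARY_OP - → 60 - 6 = 54. Stack: [54]
STORE_FAST q → q=54. Stack: []
LOAD_FAST_LOAD_FAST b,a → push 25,12. Stack: [25, 12]
COMPARE_OP bool(==) → 25 vs 12 = False. Stack: [False]
POP_JUMP_IF_FALSE → pop False; jump. Stack: []
LOAD_CONST → push 1. Stack: [1]
LOAD_FAST c → push 6. Stack: [1, 6]
BINARY_OP - → 1 - 6 = -5. Stack: [-5]
LOAD_FAST q → push 54. Stack: [-5, 54]
BINARY_OP + → -5 + 54 = 49. Stack: [49]
STORE_FAST t → t=49. Stack: []
LOAD_FAST_LOAD_FAST q,c → push 54,6. Stack: [54, 6]
BINARY_OP | → 54 | 6 = 54. Stack: [54]
LOAD_FAST_LOAD_FAST q,b → push 54,25. Stack: [54, 54, 25]
BINARY_OP + → 54 + 25 = 79. Stack: [54, 79]
BINARY_OP - → 54 - 79 = -25. Stack: [-25]
STORE_FAST r → r=-25. Stack: []
LOAD_FAST t → push 49. Stack: [49]
RETURN_VALUE → return 49.

49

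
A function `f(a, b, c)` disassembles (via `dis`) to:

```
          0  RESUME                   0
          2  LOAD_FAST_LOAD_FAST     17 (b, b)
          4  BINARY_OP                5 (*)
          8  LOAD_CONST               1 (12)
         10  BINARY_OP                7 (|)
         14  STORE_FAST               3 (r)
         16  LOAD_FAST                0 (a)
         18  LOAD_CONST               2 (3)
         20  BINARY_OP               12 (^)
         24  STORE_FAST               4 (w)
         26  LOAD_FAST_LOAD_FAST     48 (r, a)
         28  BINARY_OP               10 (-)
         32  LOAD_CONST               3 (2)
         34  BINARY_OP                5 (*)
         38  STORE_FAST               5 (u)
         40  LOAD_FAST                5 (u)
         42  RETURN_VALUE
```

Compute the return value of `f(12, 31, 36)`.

1922

LOAD_FAST_LOAD_FAST b,b → push 31,31. Stack: [31, 31]
BINARY_OP * → 31 * 31 = 961. Stack: [961]
LOAD_CONST → push 12. Stack: [961, 12]
BINARY_OP | → 961 | 12 = 973. Stack: [973]
STORE_FAST r → r=973. Stack: []
LOAD_FAST a → push 12. Stack: [12]
LOAD_CONST → push 3. Stack: [12, 3]
BINARY_OP ^ → 12 ^ 3 = 15. Stack: [15]
STORE_FAST w → w=15. Stack: []
LOAD_FAST_LOAD_FAST r,a → push 973,12. Stack: [973, 12]
BINARY_OP - → 973 - 12 = 961. Stack: [961]
LOAD_CONST → push 2. Stack: [961, 2]
BINARY_OP * → 961 * 2 = 1922. Stack: [1922]
STORE_FAST u → u=1922. Stack: []
LOAD_FAST u → push 1922. Stack: [1922]
RETURN_VALUE → return 1922.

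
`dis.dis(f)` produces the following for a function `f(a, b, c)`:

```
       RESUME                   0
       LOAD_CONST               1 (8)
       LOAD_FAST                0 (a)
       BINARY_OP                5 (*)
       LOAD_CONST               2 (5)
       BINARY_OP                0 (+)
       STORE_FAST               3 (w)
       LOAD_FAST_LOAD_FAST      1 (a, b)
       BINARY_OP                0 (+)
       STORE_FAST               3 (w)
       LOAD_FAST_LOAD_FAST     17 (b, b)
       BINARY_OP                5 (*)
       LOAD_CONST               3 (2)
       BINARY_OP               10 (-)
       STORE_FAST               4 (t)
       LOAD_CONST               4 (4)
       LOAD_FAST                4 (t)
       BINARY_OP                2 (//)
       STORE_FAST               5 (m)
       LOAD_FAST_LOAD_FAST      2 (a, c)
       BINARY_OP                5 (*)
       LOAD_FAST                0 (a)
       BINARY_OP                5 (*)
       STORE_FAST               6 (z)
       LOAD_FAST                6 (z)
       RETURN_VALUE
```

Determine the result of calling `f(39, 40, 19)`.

28899

LOAD_CONST → push 8. Stack: [8]
LOAD_FAST a → push 39. Stack: [8, 39]
BINARY_OP * → 8 * 39 = 312. Stack: [312]
LOAD_CONST → push 5. Stack: [312, 5]
BINARY_OP + → 312 + 5 = 317. Stack: [317]
STORE_FAST w → w=317. Stack: []
LOAD_FAST_LOAD_FAST a,b → push 39,40. Stack: [39, 40]
BINARY_OP + → 39 + 40 = 79. Stack: [79]
STORE_FAST w → w=79. Stack: []
LOAD_FAST_LOAD_FAST b,b → push 40,40. Stack: [40, 40]
BINARY_OP * → 40 * 40 = 1600. Stack: [1600]
LOAD_CONST → push 2. Stack: [1600, 2]
BINARY_OP - → 1600 - 2 = 1598. Stack: [1598]
STORE_FAST t → t=1598. Stack: []
LOAD_CONST → push 4. Stack: [4]
LOAD_FAST t → push 1598. Stack: [4, 1598]
BINARY_OP // → 4 // 1598 = 0. Stack: [0]
STORE_FAST m → m=0. Stack: []
LOAD_FAST_LOAD_FAST a,c → push 39,19. Stack: [39, 19]
BINARY_OP * → 39 * 19 = 741. Stack: [741]
LOAD_FAST a → push 39. Stack: [741, 39]
BINARY_OP * → 741 * 39 = 28899. Stack: [28899]
STORE_FAST z → z=28899. Stack: []
LOAD_FAST z → push 28899. Stack: [28899]
RETURN_VALUE → return 28899.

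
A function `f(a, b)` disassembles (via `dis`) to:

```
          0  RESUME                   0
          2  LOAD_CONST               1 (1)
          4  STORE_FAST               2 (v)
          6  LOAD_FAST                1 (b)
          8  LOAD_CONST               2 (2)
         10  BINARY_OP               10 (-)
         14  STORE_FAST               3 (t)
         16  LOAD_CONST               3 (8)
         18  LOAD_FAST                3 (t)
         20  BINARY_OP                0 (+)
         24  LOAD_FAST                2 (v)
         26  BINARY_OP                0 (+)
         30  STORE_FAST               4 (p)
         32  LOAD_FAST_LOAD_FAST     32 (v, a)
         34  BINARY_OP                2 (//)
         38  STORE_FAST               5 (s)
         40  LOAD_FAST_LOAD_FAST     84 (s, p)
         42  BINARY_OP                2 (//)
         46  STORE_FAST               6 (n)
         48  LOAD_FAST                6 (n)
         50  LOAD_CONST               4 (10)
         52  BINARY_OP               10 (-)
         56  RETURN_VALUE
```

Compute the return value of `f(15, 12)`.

LOAD_CONST → push 1. Stack: [1]
STORE_FAST v → v=1. Stack: []
LOAD_FAST b → push 12. Stack: [12]
LOAD_CONST → push 2. Stack: [12, 2]
BINARY_OP - → 12 - 2 = 10. Stack: [10]
STORE_FAST t → t=10. Stack: []
LOAD_CONST → push 8. Stack: [8]
LOAD_FAST t → push 10. Stack: [8, 10]
BINARY_OP + → 8 + 10 = 18. Stack: [18]
LOAD_FAST v → push 1. Stack: [18, 1]
BINARY_OP + → 18 + 1 = 19. Stack: [19]
STORE_FAST p → p=19. Stack: []
LOAD_FAST_LOAD_FAST v,a → push 1,15. Stack: [1, 15]
BINARY_OP // → 1 // 15 = 0. Stack: [0]
STORE_FAST s → s=0. Stack: []
LOAD_FAST_LOAD_FAST s,p → push 0,19. Stack: [0, 19]
BINARY_OP // → 0 // 19 = 0. Stack: [0]
STORE_FAST n → n=0. Stack: []
LOAD_FAST n → push 0. Stack: [0]
LOAD_CONST → push 10. Stack: [0, 10]
BINARY_OP - → 0 - 10 = -10. Stack: [-10]
RETURN_VALUE → return -10.

-10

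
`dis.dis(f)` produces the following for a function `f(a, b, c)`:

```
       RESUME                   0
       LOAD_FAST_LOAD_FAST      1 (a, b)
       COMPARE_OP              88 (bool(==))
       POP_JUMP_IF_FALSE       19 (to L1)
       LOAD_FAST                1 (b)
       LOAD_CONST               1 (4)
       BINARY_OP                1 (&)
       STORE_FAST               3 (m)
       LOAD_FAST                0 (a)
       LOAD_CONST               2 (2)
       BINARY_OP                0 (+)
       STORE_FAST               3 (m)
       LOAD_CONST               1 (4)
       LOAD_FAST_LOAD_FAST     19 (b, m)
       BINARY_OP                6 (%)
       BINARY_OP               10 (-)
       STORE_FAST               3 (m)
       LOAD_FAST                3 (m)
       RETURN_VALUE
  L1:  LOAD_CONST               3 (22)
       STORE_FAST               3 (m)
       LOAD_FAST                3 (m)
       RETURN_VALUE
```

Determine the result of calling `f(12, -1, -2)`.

22

LOAD_FAST_LOAD_FAST a,b → push 12,-1. Stack: [12, -1]
COMPARE_OP bool(==) → 12 vs -1 = False. Stack: [False]
POP_JUMP_IF_FALSE → pop False; jump. Stack: []
LOAD_CONST → push 22. Stack: [22]
STORE_FAST m → m=22. Stack: []
LOAD_FAST m → push 22. Stack: [22]
RETURN_VALUE → return 22.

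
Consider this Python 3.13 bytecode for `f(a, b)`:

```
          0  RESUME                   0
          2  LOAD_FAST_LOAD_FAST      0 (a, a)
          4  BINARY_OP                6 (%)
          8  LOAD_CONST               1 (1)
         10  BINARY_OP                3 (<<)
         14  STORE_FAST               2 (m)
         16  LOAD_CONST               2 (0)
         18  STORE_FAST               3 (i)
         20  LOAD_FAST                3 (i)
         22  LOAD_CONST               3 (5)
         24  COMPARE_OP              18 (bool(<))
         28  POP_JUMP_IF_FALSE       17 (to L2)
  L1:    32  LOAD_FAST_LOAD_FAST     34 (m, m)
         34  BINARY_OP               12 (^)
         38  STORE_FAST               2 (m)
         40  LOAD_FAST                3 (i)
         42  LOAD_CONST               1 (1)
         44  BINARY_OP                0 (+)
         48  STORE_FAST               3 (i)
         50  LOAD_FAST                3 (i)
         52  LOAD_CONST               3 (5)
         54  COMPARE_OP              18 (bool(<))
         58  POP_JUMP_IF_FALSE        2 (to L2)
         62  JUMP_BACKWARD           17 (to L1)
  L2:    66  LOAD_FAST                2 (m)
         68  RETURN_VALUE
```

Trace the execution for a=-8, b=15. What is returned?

LOAD_FAST_LOAD_FAST a,a → push -8,-8
BINARY_OP % → -8 % -8 = 0
LOAD_CONST → push 1
BINARY_OP << → 0 << 1 = 0
STORE_FAST m → m=0
LOAD_CONST → push 0
STORE_FAST i → i=0
LOAD_FAST i → push 0
LOAD_CONST → push 5
COMPARE_OP bool(<) → 0 vs 5 = True
POP_JUMP_IF_FALSE → pop True; no jump
LOAD_FAST_LOAD_FAST m,m → push 0,0
BINARY_OP ^ → 0 ^ 0 = 0
STORE_FAST m → m=0
LOAD_FAST i → push 0
LOAD_CONST → push 1
BINARY_OP + → 0 + 1 = 1
STORE_FAST i → i=1
LOAD_FAST i → push 1
LOAD_CONST → push 5
COMPARE_OP bool(<) → 1 vs 5 = True
POP_JUMP_IF_FALSE → pop True; no jump
LOAD_FAST_LOAD_FAST m,m → push 0,0
BINARY_OP ^ → 0 ^ 0 = 0
STORE_FAST m → m=0
LOAD_FAST i → push 1
LOAD_CONST → push 1
BINARY_OP + → 1 + 1 = 2
STORE_FAST i → i=2
LOAD_FAST i → push 2
LOAD_CONST → push 5
COMPARE_OP bool(<) → 2 vs 5 = True
POP_JUMP_IF_FALSE → pop True; no jump
LOAD_FAST_LOAD_FAST m,m → push 0,0
BINARY_OP ^ → 0 ^ 0 = 0
STORE_FAST m → m=0
LOAD_FAST i → push 2
LOAD_CONST → push 1
BINARY_OP + → 2 + 1 = 3
STORE_FAST i → i=3
LOAD_FAST i → push 3
LOAD_CONST → push 5
COMPARE_OP bool(<) → 3 vs 5 = True
POP_JUMP_IF_FALSE → pop True; no jump
LOAD_FAST_LOAD_FAST m,m → push 0,0
BINARY_OP ^ → 0 ^ 0 = 0
STORE_FAST m → m=0
LOAD_FAST i → push 3
LOAD_CONST → push 1
BINARY_OP + → 3 + 1 = 4
STORE_FAST i → i=4
LOAD_FAST i → push 4
LOAD_CONST → push 5
COMPARE_OP bool(<) → 4 vs 5 = True
POP_JUMP_IF_FALSE → pop True; no jump
LOAD_FAST_LOAD_FAST m,m → push 0,0
BINARY_OP ^ → 0 ^ 0 = 0
STORE_FAST m → m=0
LOAD_FAST i → push 4
LOAD_CONST → push 1
BINARY_OP + → 4 + 1 = 5
STORE_FAST i → i=5
LOAD_FAST i → push 5
LOAD_CONST → push 5
COMPARE_OP bool(<) → 5 vs 5 = False
POP_JUMP_IF_FALSE → pop False; jump
LOAD_FAST m → push 0
RETURN_VALUE → return 0.

0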